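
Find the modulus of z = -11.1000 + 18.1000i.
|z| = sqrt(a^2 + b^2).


|z| = sqrt((-11.1)^2 + 18.1^2) = sqrt(123.21 + 327.61) = sqrt(450.82) = 21.2325

|z| = 21.2325


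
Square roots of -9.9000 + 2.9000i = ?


|z| = sqrt(98.01+8.41) = 10.3160
sqrt((|z|+a)/2) = sqrt((10.3160+(-9.9))/2) = sqrt(0.2080) = 0.4561
sqrt((|z|-a)/2) = sqrt((10.3160-(-9.9))/2) = sqrt(10.1080) = 3.1793

±(0.4561 + 3.1793i) i.e. 0.4561 + 3.1793i and -0.4561 - 3.1793i


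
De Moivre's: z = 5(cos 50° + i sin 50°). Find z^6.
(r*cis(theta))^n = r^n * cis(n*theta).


r^6 = 5^6 = 15625
n*theta = 6*50° = 300° = 300° (mod 360)
a = 15625*cos(300°) = 7812.5000
b = 15625*sin(300°) = -13531.6469

15625 cis(300°) = 7812.5000 - 13531.6469i


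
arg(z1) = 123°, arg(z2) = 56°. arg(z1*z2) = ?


arg(z1*z2) = 123° + 56° = 179°
Normalized to (-180°, 180°]: 179°

179°


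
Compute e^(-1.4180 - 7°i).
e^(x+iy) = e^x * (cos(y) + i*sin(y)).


e^-1.4180 = 0.2422
cos(-7°) = 0.9925
sin(-7°) = -0.1219
Real = 0.2422*0.9925 = 0.2404
Imag = 0.2422*(-0.1219) = -0.0295

0.2404 - 0.0295i


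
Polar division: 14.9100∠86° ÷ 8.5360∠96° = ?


r = 14.9100 / 8.5360 = 1.7467
theta = 86° - 96° = -10° = 350° (mod 360)

1.7467 cis(350°)


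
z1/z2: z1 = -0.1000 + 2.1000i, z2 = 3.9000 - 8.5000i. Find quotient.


Conjugate of z2 = 3.9000 + 8.5000i
Numerator: (-0.1000 + 2.1000i)(3.9000 + 8.5000i) = -18.2400 + 7.3400i
Denominator: 3.9^2 + (-8.5)^2 = 87.46
Result = (-18.2400 + 7.3400i)/87.46

-0.2086 + 0.0839i


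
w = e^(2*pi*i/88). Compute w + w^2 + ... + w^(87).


With w = e^(2*pi*i/88), all 88 of the 88th roots of unity w^0 = 1, w, ..., w^(87) sum to 0: 1 + w + ... + w^(87) = (1 - w^88)/(1 - w) = 0 since w^88 = 1, w ≠ 1.
Removing the root 1: w + w^2 + ... + w^(87) = 0 - 1 = -1

Sum = -1


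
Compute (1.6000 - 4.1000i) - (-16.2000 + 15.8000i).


Real: 1.6 + 16.2 = 17.8
Imag: -4.1 - 15.8 = -19.9

17.8000 - 19.9000i


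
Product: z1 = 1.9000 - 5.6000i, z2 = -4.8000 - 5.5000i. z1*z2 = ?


Real = 1.9*(-4.8) - (-5.6)*(-5.5) = -9.12 - 30.8 = -39.92
Imag = 1.9*(-5.5) - (4.8)*(-5.6) = -10.45 + 26.88 = 16.43

-39.9200 + 16.4300i


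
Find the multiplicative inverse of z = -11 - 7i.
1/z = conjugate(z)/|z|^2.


|z|^2 = 121+49 = 170
1/z = (-11 + 7i)/170

1/z = -0.0647 + 0.0412i


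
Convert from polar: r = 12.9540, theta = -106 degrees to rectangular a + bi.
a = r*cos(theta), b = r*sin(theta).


a = 12.9540*cos(-106°) = 12.9540*(-0.27564) = -3.5706
b = 12.9540*sin(-106°) = 12.9540*(-0.96126) = -12.4522

-3.5706 - 12.4522i


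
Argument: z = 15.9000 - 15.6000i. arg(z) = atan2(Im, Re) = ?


Re = 15.9, Im = -15.6
arg = atan2(-15.6, 15.9) = -44.4543 degrees

arg(z) = -44.4543 degrees


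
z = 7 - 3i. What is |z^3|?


|z| = sqrt(49+9) = sqrt(58) = 7.6158
|z^3| = |z|^3 = (sqrt(58))^3 = 58*sqrt(58)

|z^3| = 58*sqrt(58) ≈ 441.7148


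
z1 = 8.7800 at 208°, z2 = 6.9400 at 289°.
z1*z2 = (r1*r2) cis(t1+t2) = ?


r = 8.7800 * 6.9400 = 60.9332
theta = 208° + 289° = 497° = 137° (mod 360)

60.9332 cis(137°)


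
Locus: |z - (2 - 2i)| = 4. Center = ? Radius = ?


|z - z0| = r is a circle with center z0 and radius r.
Center = (2, -2), radius = 4

Circle with center (2, -2) and radius 4


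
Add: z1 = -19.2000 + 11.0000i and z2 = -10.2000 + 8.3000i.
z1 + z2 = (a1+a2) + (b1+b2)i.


Real: -19.2 - 10.2 = -29.4
Imag: 11 + 8.3 = 19.3

-29.4000 + 19.3000i


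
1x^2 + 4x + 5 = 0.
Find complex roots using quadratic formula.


disc = 4^2 - 4*1*5 = 16 - 20 = -4
sqrt(|disc|) = sqrt(4) = 2.0000
Real part = -4/(2*1) = -2.0000
Imag part = 2.0000/(2*1) = 1.0000

-2.0000 ± 1.0000i


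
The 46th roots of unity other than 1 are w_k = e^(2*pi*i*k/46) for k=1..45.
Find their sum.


With w = e^(2*pi*i/46), all 46 of the 46th roots of unity w^0 = 1, w, ..., w^(45) sum to 0: 1 + w + ... + w^(45) = (1 - w^46)/(1 - w) = 0 since w^46 = 1, w ≠ 1.
Removing the root 1: w + w^2 + ... + w^(45) = 0 - 1 = -1

Sum = -1


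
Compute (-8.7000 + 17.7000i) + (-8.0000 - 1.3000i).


Real: -8.7 - 8 = -16.7
Imag: 17.7 - 1.3 = 16.4

-16.7000 + 16.4000i


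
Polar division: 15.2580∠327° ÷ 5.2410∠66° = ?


r = 15.2580 / 5.2410 = 2.9113
theta = 327° - 66° = 261° = 261° (mod 360)

2.9113 cis(261°)


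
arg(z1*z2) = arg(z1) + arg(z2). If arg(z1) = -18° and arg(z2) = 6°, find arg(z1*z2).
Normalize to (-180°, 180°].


arg(z1*z2) = -18° + 6° = -12°
Normalized to (-180°, 180°]: -12°

-12°


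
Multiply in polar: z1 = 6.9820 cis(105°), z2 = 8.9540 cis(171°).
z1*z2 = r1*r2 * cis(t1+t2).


r = 6.9820 * 8.9540 = 62.5168
theta = 105° + 171° = 276° = 276° (mod 360)

62.5168 cis(276°)


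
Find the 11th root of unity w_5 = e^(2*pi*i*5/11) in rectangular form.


Angle = 360*5/11 = 163.6364°
a = cos(163.6364°) = -0.9595
b = sin(163.6364°) = 0.2817

-0.9595 + 0.2817i


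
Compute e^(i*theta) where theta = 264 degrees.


cos(264°) = -0.1045
sin(264°) = -0.9945

e^(i*264°) = -0.1045 - 0.9945i


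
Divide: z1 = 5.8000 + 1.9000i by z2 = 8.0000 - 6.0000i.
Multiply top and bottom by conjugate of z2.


Conjugate of z2 = 8.0000 + 6.0000i
Numerator: (5.8000 + 1.9000i)(8.0000 + 6.0000i) = 35.0000 + 50.0000i
Denominator: 8^2 + (-6)^2 = 100
Result = (35.0000 + 50.0000i)/100

0.3500 + 0.5000i


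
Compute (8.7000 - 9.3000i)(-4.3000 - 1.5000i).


Real = 8.7*(-4.3) - (-9.3)*(-1.5) = -37.41 - 13.95 = -51.36
Imag = 8.7*(-1.5) - (4.3)*(-9.3) = -13.05 + 39.99 = 26.94

-51.3600 + 26.9400i


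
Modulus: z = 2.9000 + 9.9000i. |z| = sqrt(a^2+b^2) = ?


|z| = sqrt(2.9^2 + 9.9^2) = sqrt(8.41 + 98.01) = sqrt(106.42) = 10.3160

|z| = 10.3160


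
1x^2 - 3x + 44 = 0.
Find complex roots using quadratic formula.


disc = (-3)^2 - 4*1*44 = 9 - 176 = -167
sqrt(|disc|) = sqrt(167) = 12.9228
Real part = 3/(2*1) = 1.5000
Imag part = 12.9228/(2*1) = 6.4614

1.5000 ± 6.4614i


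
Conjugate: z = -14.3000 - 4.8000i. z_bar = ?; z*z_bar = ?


z_bar = -14.3000 + 4.8000i
z*z_bar = (-14.3)^2 + (-4.8)^2 = 204.49 + 23.04 = 227.53

z_bar = -14.3000 + 4.8000i, z*z_bar = 227.53


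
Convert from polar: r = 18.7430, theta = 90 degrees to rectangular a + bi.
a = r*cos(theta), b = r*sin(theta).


a = 18.7430*cos(90°) = 18.7430*0 = 0
b = 18.7430*sin(90°) = 18.7430*1 = 18.7430

0 + 18.7430i


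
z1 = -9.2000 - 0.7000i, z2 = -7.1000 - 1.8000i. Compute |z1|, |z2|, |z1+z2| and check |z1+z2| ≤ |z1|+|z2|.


|z1| = sqrt((-9.2)^2 + (-0.7)^2) = sqrt(85.13) = 9.2266
|z2| = sqrt((-7.1)^2 + (-1.8)^2) = sqrt(53.65) = 7.3246
z1+z2 = -16.3000 - 2.5000i
|z1+z2| = sqrt(271.94) = 16.4906
|z1|+|z2| = 9.2266 + 7.3246 = 16.5512

|z1+z2| = 16.4906 ≤ |z1|+|z2| = 16.5512 (verified)


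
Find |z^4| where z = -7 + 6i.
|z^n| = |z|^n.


|z| = sqrt(49+36) = sqrt(85) = 9.2195
|z^4| = |z|^4 = (sqrt(85))^4 = 85^2 = 7225

|z^4| = 7225


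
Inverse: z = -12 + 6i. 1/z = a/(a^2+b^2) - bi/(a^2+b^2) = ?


|z|^2 = 144+36 = 180
1/z = (-12 - 6i)/180

1/z = -0.0667 - 0.0333i


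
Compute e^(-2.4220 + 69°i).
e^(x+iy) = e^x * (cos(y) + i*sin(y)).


e^-2.4220 = 0.0887
cos(69°) = 0.3584
sin(69°) = 0.9336
Real = 0.0887*0.3584 = 0.0318
Imag = 0.0887*0.9336 = 0.0828

0.0318 + 0.0828i


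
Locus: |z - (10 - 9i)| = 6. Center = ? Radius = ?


|z - z0| = r is a circle with center z0 and radius r.
Center = (10, -9), radius = 6

Circle with center (10, -9) and radius 6


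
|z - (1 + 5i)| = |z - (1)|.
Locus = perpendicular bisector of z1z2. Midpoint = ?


Equal distances means the locus is the perpendicular bisector of z1 and z2.
Midpoint = ((1+1)/2, (5+0)/2) = (1.0000, 2.5000)

Perpendicular bisector through (1.0000, 2.5000)


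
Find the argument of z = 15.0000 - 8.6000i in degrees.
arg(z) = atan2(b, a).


Re = 15, Im = -8.6
arg = atan2(-8.6, 15) = -29.8271 degrees

arg(z) = -29.8271 degrees


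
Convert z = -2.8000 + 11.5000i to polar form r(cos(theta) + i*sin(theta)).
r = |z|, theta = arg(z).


r = sqrt(7.84+132.25) = sqrt(140.09) = 11.8360
theta = atan2(11.5, -2.8) = 103.6840 degrees

r = 11.8360, theta = 103.6840 degrees


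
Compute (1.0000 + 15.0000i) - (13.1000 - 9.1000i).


Real: 1 - 13.1 = -12.1
Imag: 15 + 9.1 = 24.1

-12.1000 + 24.1000i


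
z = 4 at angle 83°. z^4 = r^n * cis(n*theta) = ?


r^4 = 4^4 = 256
n*theta = 4*83° = 332° = 332° (mod 360)
a = 256*cos(332°) = 226.0346
b = 256*sin(332°) = -120.1847

256 cis(332°) = 226.0346 - 120.1847i


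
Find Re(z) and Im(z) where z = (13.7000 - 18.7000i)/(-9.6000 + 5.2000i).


Multiply by conjugate: (13.7000 - 18.7000i)(-9.6000 - 5.2000i) / ((-9.6)^2 + 5.2^2)
Numerator real = 13.7*(-9.6) - (18.7)*5.2 = -228.76
Numerator imag = -18.7*(-9.6) - 13.7*5.2 = 108.28
Denominator = 119.2
Re(z) = -228.76/119.2 = -1.9191
Im(z) = 108.28/119.2 = 0.9084

Re(z) = -1.9191, Im(z) = 0.9084


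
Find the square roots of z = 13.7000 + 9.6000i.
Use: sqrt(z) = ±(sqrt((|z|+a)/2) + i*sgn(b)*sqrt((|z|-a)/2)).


|z| = sqrt(187.69+92.16) = 16.7287
sqrt((|z|+a)/2) = sqrt((16.7287+13.7)/2) = sqrt(15.2144) = 3.9006
sqrt((|z|-a)/2) = sqrt((16.7287-13.7)/2) = sqrt(1.5144) = 1.2306

±(3.9006 + 1.2306i) i.e. 3.9006 + 1.2306i and -3.9006 - 1.2306i


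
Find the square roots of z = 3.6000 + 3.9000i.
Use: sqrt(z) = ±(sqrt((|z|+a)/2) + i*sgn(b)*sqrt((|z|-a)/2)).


|z| = sqrt(12.96+15.21) = 5.3075
sqrt((|z|+a)/2) = sqrt((5.3075+3.6)/2) = sqrt(4.4538) = 2.1104
sqrt((|z|-a)/2) = sqrt((5.3075-3.6)/2) = sqrt(0.8538) = 0.9240

±(2.1104 + 0.9240i) i.e. 2.1104 + 0.9240i and -2.1104 - 0.9240i


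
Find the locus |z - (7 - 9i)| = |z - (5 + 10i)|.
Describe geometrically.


Equal distances means the locus is the perpendicular bisector of z1 and z2.
Midpoint = ((7+5)/2, (-9+10)/2) = (6.0000, 0.5000)

Perpendicular bisector through (6.0000, 0.5000)


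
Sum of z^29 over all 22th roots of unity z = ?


The roots are w_k = w^k with w = e^(2*pi*i/22), and (w^k)^29 = (w^29)^k.
So S = 1 + u + u^2 + ... + u^(21) with u = w^29.
29 = 1*22 + 7, so 29 is not a multiple of 22: u = (w^22)^1 * w^7 = w^7 ≠ 1 (w is a primitive 22th root), while u^22 = (w^22)^29 = 1.
Geometric series: S = (1 - u^22)/(1 - u) = (1 - 1)/(1 - u) = 0

S = 0


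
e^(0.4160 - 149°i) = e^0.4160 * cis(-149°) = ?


e^0.4160 = 1.5159
cos(-149°) = -0.8572
sin(-149°) = -0.515
Real = 1.5159*(-0.8572) = -1.2994
Imag = 1.5159*(-0.515) = -0.7807

-1.2994 - 0.7807i


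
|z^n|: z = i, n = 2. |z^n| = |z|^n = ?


|z| = sqrt(0+1) = sqrt(1) = 1
|z^2| = |z|^2 = 1^2 = 1

|z^2| = 1


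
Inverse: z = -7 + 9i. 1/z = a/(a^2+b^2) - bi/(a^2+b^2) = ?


|z|^2 = 49+81 = 130
1/z = (-7 - 9i)/130

1/z = -0.0538 - 0.0692i


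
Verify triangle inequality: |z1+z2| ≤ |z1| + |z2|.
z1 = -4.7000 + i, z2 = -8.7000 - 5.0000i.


|z1| = sqrt((-4.7)^2 + 1^2) = sqrt(23.09) = 4.8052
|z2| = sqrt((-8.7)^2 + (-5)^2) = sqrt(100.69) = 10.0344
z1+z2 = -13.4000 - 4.0000i
|z1+z2| = sqrt(195.56) = 13.9843
|z1|+|z2| = 4.8052 + 10.0344 = 14.8396

|z1+z2| = 13.9843 ≤ |z1|+|z2| = 14.8396 (verified)


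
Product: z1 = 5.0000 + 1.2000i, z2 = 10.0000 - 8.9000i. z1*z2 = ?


Real = 5*10 - 1.2*(-8.9) = 50 - (-10.68) = 60.68
Imag = 5*(-8.9) + 10*1.2 = -44.5 + 12 = -32.5

60.6800 - 32.5000i


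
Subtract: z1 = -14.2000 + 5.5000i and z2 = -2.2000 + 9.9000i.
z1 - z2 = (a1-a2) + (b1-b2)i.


Real: -14.2 + 2.2 = -12
Imag: 5.5 - 9.9 = -4.4

-12.0000 - 4.4000i


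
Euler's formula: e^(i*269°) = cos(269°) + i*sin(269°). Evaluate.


cos(269°) = -0.0175
sin(269°) = -0.9998

e^(i*269°) = -0.0175 - 0.9998i


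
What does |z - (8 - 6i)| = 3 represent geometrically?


|z - z0| = r is a circle with center z0 and radius r.
Center = (8, -6), radius = 3

Circle with center (8, -6) and radius 3


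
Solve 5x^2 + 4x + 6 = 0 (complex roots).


disc = 4^2 - 4*5*6 = 16 - 120 = -104
sqrt(|disc|) = sqrt(104) = 10.1980
Real part = -4/(2*5) = -0.4000
Imag part = 10.1980/(2*5) = 1.0198

-0.4000 ± 1.0198i


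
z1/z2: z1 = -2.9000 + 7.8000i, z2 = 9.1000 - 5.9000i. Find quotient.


Conjugate of z2 = 9.1000 + 5.9000i
Numerator: (-2.9000 + 7.8000i)(9.1000 + 5.9000i) = -72.4100 + 53.8700i
Denominator: 9.1^2 + (-5.9)^2 = 117.62
Result = (-72.4100 + 53.8700i)/117.62

-0.6156 + 0.4580i


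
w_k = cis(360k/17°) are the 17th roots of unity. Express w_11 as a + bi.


Angle = 360*11/17 = 232.9412°
a = cos(232.9412°) = -0.6026
b = sin(232.9412°) = -0.7980

-0.6026 - 0.7980i


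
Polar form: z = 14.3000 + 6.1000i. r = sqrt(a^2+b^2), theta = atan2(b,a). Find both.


r = sqrt(204.49+37.21) = sqrt(241.7) = 15.5467
theta = atan2(6.1, 14.3) = 23.1018 degrees

r = 15.5467, theta = 23.1018 degrees


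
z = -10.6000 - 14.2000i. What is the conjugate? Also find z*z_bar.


z_bar = -10.6000 + 14.2000i
z*z_bar = (-10.6)^2 + (-14.2)^2 = 112.36 + 201.64 = 314

z_bar = -10.6000 + 14.2000i, z*z_bar = 314


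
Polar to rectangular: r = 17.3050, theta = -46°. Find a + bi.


a = 17.3050*cos(-46°) = 17.3050*0.69466 = 12.0211
b = 17.3050*sin(-46°) = 17.3050*(-0.71934) = -12.4482

12.0211 - 12.4482i


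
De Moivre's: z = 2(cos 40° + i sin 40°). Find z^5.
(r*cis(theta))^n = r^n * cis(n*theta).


r^5 = 2^5 = 32
n*theta = 5*40° = 200° = 200° (mod 360)
a = 32*cos(200°) = -30.0702
b = 32*sin(200°) = -10.9446

32 cis(200°) = -30.0702 - 10.9446i


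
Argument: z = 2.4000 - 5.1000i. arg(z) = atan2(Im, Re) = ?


Re = 2.4, Im = -5.1
arg = atan2(-5.1, 2.4) = -64.7989 degrees

arg(z) = -64.7989 degrees


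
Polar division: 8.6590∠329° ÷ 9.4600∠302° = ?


r = 8.6590 / 9.4600 = 0.9153
theta = 329° - 302° = 27° = 27° (mod 360)

0.9153 cis(27°)


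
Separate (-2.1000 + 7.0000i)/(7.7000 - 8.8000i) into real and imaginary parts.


Multiply by conjugate: (-2.1000 + 7.0000i)(7.7000 + 8.8000i) / (7.7^2 + (-8.8)^2)
Numerator real = -2.1*7.7 + 7*(-8.8) = -77.77
Numerator imag = 7*7.7 - (-2.1)*(-8.8) = 35.42
Denominator = 136.73
Re(z) = -77.77/136.73 = -0.5688
Im(z) = 35.42/136.73 = 0.2591

Re(z) = -0.5688, Im(z) = 0.2591


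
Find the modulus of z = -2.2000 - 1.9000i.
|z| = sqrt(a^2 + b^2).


|z| = sqrt((-2.2)^2 + (-1.9)^2) = sqrt(4.84 + 3.61) = sqrt(8.45) = 2.9069

|z| = 2.9069


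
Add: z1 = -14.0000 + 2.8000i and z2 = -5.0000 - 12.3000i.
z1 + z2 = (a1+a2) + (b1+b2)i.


Real: -14 - 5 = -19
Imag: 2.8 - 12.3 = -9.5

-19.0000 - 9.5000i


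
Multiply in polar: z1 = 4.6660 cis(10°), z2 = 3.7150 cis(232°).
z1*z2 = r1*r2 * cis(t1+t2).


r = 4.6660 * 3.7150 = 17.3342
theta = 10° + 232° = 242° = 242° (mod 360)

17.3342 cis(242°)


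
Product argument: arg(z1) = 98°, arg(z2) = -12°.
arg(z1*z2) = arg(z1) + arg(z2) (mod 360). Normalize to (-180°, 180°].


arg(z1*z2) = 98° - 12° = 86°
Normalized to (-180°, 180°]: 86°

86°


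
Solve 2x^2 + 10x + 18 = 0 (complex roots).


disc = 10^2 - 4*2*18 = 100 - 144 = -44
sqrt(|disc|) = sqrt(44) = 6.6332
Real part = -10/(2*2) = -2.5000
Imag part = 6.6332/(2*2) = 1.6583

-2.5000 ± 1.6583i


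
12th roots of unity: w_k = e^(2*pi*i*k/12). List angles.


The 12th roots of unity are cis(360k/12°) for k=0..11
Angle step = 360/12 = 30°
Primitive root: cis(30°)
Primitive root = 0.8660 + 0.5000i

12 roots at angles: 0°, 30°, 60°, 90°, 120°, 150°, 180°, 210°, 240°, 270°, 300°, 330°


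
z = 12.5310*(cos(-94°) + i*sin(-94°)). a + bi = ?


a = 12.5310*cos(-94°) = 12.5310*(-0.069756) = -0.8741
b = 12.5310*sin(-94°) = 12.5310*(-0.997564) = -12.5005

-0.8741 - 12.5005i


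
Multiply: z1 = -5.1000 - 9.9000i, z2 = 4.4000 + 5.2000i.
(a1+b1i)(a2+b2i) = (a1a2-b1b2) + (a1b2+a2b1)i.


Real = -5.1*4.4 - (-9.9)*5.2 = -22.44 - (-51.48) = 29.04
Imag = -5.1*5.2 + 4.4*(-9.9) = -26.52 - (43.56) = -70.08

29.0400 - 70.0800i


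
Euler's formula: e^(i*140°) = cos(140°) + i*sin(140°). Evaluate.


cos(140°) = -0.7660
sin(140°) = 0.6428

e^(i*140°) = -0.7660 + 0.6428i


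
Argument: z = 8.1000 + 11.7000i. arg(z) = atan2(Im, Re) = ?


Re = 8.1, Im = 11.7
arg = atan2(11.7, 8.1) = 55.3048 degrees

arg(z) = 55.3048 degrees


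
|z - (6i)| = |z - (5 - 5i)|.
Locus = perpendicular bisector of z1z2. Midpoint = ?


Equal distances means the locus is the perpendicular bisector of z1 and z2.
Midpoint = ((0+5)/2, (6+(-5))/2) = (2.5000, 0.5000)

Perpendicular bisector through (2.5000, 0.5000)


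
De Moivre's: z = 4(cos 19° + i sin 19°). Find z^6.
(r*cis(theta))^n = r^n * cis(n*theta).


r^6 = 4^6 = 4096
n*theta = 6*19° = 114° = 114° (mod 360)
a = 4096*cos(114°) = -1665.9933
b = 4096*sin(114°) = 3741.8822

4096 cis(114°) = -1665.9933 + 3741.8822i


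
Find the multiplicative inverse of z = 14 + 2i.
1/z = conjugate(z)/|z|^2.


|z|^2 = 196+4 = 200
1/z = (14 - 2i)/200

1/z = 0.0700 - 0.0100i


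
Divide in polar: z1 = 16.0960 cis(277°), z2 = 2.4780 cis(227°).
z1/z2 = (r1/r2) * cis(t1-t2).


r = 16.0960 / 2.4780 = 6.4956
theta = 277° - 227° = 50° = 50° (mod 360)

6.4956 cis(50°)


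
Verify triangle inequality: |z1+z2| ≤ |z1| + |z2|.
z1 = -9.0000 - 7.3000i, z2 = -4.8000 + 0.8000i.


|z1| = sqrt((-9)^2 + (-7.3)^2) = sqrt(134.29) = 11.5884
|z2| = sqrt((-4.8)^2 + 0.8^2) = sqrt(23.68) = 4.8662
z1+z2 = -13.8000 - 6.5000i
|z1+z2| = sqrt(232.69) = 15.2542
|z1|+|z2| = 11.5884 + 4.8662 = 16.4546

|z1+z2| = 15.2542 ≤ |z1|+|z2| = 16.4546 (verified)


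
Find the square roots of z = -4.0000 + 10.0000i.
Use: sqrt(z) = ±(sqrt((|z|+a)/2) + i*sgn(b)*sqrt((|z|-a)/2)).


|z| = sqrt(16+100) = 10.7703
sqrt((|z|+a)/2) = sqrt((10.7703+(-4))/2) = sqrt(3.3852) = 1.8399
sqrt((|z|-a)/2) = sqrt((10.7703-(-4))/2) = sqrt(7.3852) = 2.7176

±(1.8399 + 2.7176i) i.e. 1.8399 + 2.7176i and -1.8399 - 2.7176i


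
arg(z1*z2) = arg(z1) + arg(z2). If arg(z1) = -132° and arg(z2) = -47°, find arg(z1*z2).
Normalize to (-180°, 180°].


arg(z1*z2) = -132° - 47° = -179°
Normalized to (-180°, 180°]: -179°

-179°


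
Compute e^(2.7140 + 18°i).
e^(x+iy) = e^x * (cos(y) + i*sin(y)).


e^2.7140 = 15.0895
cos(18°) = 0.95106
sin(18°) = 0.309017
Real = 15.0895*0.95106 = 14.3510
Imag = 15.0895*0.309017 = 4.6629

14.3510 + 4.6629i


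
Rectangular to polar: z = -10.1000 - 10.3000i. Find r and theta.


r = sqrt(102.01+106.09) = sqrt(208.1) = 14.4257
theta = atan2(-10.3, -10.1) = -134.4383 degrees

r = 14.4257, theta = -134.4383 degrees


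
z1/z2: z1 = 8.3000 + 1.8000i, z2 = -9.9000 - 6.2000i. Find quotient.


Conjugate of z2 = -9.9000 + 6.2000i
Numerator: (8.3000 + 1.8000i)(-9.9000 + 6.2000i) = -93.3300 + 33.6400i
Denominator: (-9.9)^2 + (-6.2)^2 = 136.45
Result = (-93.3300 + 33.6400i)/136.45

-0.6840 + 0.2465i


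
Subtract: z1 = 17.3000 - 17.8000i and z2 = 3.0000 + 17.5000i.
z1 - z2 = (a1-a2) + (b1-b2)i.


Real: 17.3 - 3 = 14.3
Imag: -17.8 - 17.5 = -35.3

14.3000 - 35.3000i


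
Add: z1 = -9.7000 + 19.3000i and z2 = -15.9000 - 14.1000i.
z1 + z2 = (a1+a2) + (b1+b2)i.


Real: -9.7 - 15.9 = -25.6
Imag: 19.3 - 14.1 = 5.2

-25.6000 + 5.2000i


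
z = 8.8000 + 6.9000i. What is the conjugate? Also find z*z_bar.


z_bar = 8.8000 - 6.9000i
z*z_bar = 8.8^2 + 6.9^2 = 77.44 + 47.61 = 125.05

z_bar = 8.8000 - 6.9000i, z*z_bar = 125.05


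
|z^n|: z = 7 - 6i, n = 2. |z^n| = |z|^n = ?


|z| = sqrt(49+36) = sqrt(85) = 9.2195
|z^2| = |z|^2 = (sqrt(85))^2 = 85

|z^2| = 85


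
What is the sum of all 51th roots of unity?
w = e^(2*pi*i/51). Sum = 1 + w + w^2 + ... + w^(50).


The sum of all 51th roots of unity is 0.
Geometric series: (1 - w^51)/(1 - w) = (1-1)/(1-w) = 0 since w^51 = 1, w ≠ 1.
Alternatively: coefficient of z^50 in z^51 - 1 is 0.

0


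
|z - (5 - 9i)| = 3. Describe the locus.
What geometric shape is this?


|z - z0| = r is a circle with center z0 and radius r.
Center = (5, -9), radius = 3

Circle with center (5, -9) and radius 3


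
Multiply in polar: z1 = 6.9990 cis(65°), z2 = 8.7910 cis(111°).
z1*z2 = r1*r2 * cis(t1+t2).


r = 6.9990 * 8.7910 = 61.5282
theta = 65° + 111° = 176° = 176° (mod 360)

61.5282 cis(176°)


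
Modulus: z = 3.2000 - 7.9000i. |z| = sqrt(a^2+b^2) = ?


|z| = sqrt(3.2^2 + (-7.9)^2) = sqrt(10.24 + 62.41) = sqrt(72.65) = 8.5235

|z| = 8.5235


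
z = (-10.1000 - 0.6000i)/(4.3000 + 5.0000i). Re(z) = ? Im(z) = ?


Multiply by conjugate: (-10.1000 - 0.6000i)(4.3000 - 5.0000i) / (4.3^2 + 5^2)
Numerator real = -10.1*4.3 - (0.6)*5 = -46.43
Numerator imag = -0.6*4.3 - (-10.1)*5 = 47.92
Denominator = 43.49
Re(z) = -46.43/43.49 = -1.0676
Im(z) = 47.92/43.49 = 1.1019

Re(z) = -1.0676, Im(z) = 1.1019


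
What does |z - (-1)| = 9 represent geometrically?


|z - z0| = r is a circle with center z0 and radius r.
Center = (-1, 0), radius = 9

Circle with center (-1, 0) and radius 9


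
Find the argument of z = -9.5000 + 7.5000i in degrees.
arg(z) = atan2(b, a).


Re = -9.5, Im = 7.5
arg = atan2(7.5, -9.5) = 141.7098 degrees

arg(z) = 141.7098 degrees


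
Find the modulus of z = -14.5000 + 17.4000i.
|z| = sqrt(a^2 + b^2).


|z| = sqrt((-14.5)^2 + 17.4^2) = sqrt(210.25 + 302.76) = sqrt(513.01) = 22.6497

|z| = 22.6497


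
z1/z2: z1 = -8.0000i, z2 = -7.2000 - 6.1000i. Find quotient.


Conjugate of z2 = -7.2000 + 6.1000i
Numerator: (-8.0000i)(-7.2000 + 6.1000i) = 48.8000 + 57.6000i
Denominator: (-7.2)^2 + (-6.1)^2 = 89.05
Result = (48.8000 + 57.6000i)/89.05

0.5480 + 0.6468i


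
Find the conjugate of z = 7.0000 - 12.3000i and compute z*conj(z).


z_bar = 7.0000 + 12.3000i
z*z_bar = 7^2 + (-12.3)^2 = 49 + 151.29 = 200.29

z_bar = 7.0000 + 12.3000i, z*z_bar = 200.29


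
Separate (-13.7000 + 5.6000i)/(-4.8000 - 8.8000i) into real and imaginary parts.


Multiply by conjugate: (-13.7000 + 5.6000i)(-4.8000 + 8.8000i) / ((-4.8)^2 + (-8.8)^2)
Numerator real = -13.7*(-4.8) + 5.6*(-8.8) = 16.48
Numerator imag = 5.6*(-4.8) - (-13.7)*(-8.8) = -147.44
Denominator = 100.48
Re(z) = 16.48/100.48 = 0.1640
Im(z) = -147.44/100.48 = -1.4674

Re(z) = 0.1640, Im(z) = -1.4674


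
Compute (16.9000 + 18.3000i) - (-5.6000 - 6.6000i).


Real: 16.9 + 5.6 = 22.5
Imag: 18.3 + 6.6 = 24.9

22.5000 + 24.9000i


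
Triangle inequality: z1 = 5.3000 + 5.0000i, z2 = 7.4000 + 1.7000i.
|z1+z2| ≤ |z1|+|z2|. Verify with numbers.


|z1| = sqrt(5.3^2 + 5^2) = sqrt(53.09) = 7.2863
|z2| = sqrt(7.4^2 + 1.7^2) = sqrt(57.65) = 7.5928
z1+z2 = 12.7000 + 6.7000i
|z1+z2| = sqrt(206.18) = 14.3590
|z1|+|z2| = 7.2863 + 7.5928 = 14.8791

|z1+z2| = 14.3590 ≤ |z1|+|z2| = 14.8791 (verified)


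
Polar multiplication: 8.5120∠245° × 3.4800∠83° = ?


r = 8.5120 * 3.4800 = 29.6218
theta = 245° + 83° = 328° = 328° (mod 360)

29.6218 cis(328°)


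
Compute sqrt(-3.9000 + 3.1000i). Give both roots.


|z| = sqrt(15.21+9.61) = 4.9820
sqrt((|z|+a)/2) = sqrt((4.9820+(-3.9))/2) = sqrt(0.5410) = 0.7355
sqrt((|z|-a)/2) = sqrt((4.9820-(-3.9))/2) = sqrt(4.4410) = 2.1074

±(0.7355 + 2.1074i) i.e. 0.7355 + 2.1074i and -0.7355 - 2.1074i


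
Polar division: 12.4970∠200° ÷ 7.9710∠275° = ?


r = 12.4970 / 7.9710 = 1.5678
theta = 200° - 275° = -75° = 285° (mod 360)

1.5678 cis(285°)


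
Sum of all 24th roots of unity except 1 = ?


With w = e^(2*pi*i/24), all 24 of the 24th roots of unity w^0 = 1, w, ..., w^(23) sum to 0: 1 + w + ... + w^(23) = (1 - w^24)/(1 - w) = 0 since w^24 = 1, w ≠ 1.
Removing the root 1: w + w^2 + ... + w^(23) = 0 - 1 = -1

Sum = -1


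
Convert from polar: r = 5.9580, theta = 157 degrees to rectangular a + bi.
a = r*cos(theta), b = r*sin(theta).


a = 5.9580*cos(157°) = 5.9580*(-0.920505) = -5.4844
b = 5.9580*sin(157°) = 5.9580*0.39073 = 2.3280

-5.4844 + 2.3280i


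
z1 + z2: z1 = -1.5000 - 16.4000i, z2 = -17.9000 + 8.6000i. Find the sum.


Real: -1.5 - 17.9 = -19.4
Imag: -16.4 + 8.6 = -7.8

-19.4000 - 7.8000i


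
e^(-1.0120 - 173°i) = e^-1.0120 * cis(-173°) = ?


e^-1.0120 = 0.3635
cos(-173°) = -0.9925
sin(-173°) = -0.1219
Real = 0.3635*(-0.9925) = -0.3608
Imag = 0.3635*(-0.1219) = -0.0443

-0.3608 - 0.0443i


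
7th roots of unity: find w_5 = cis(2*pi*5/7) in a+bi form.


Angle = 360*5/7 = 257.1429°
a = cos(257.1429°) = -0.2225
b = sin(257.1429°) = -0.9749

-0.2225 - 0.9749i


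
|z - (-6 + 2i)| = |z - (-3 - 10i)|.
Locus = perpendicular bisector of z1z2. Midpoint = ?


Equal distances means the locus is the perpendicular bisector of z1 and z2.
Midpoint = ((-6+(-3))/2, (2+(-10))/2) = (-4.5000, -4.0000)

Perpendicular bisector through (-4.5000, -4.0000)


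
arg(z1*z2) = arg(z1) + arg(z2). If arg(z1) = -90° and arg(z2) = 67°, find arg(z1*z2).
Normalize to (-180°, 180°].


arg(z1*z2) = -90° + 67° = -23°
Normalized to (-180°, 180°]: -23°

-23°


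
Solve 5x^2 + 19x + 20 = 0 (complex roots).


disc = 19^2 - 4*5*20 = 361 - 400 = -39
sqrt(|disc|) = sqrt(39) = 6.2450
Real part = -19/(2*5) = -1.9000
Imag part = 6.2450/(2*5) = 0.6245

-1.9000 ± 0.6245i


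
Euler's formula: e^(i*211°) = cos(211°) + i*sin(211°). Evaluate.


cos(211°) = -0.8572
sin(211°) = -0.5150

e^(i*211°) = -0.8572 - 0.5150i


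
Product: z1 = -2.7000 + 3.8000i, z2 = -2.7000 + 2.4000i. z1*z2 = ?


Real = -2.7*(-2.7) - 3.8*2.4 = 7.29 - 9.12 = -1.83
Imag = -2.7*2.4 - (2.7)*3.8 = -6.48 - (10.26) = -16.74

-1.8300 - 16.7400i


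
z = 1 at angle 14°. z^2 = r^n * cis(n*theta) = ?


r^2 = 1^2 = 1
n*theta = 2*14° = 28° = 28° (mod 360)
a = 1*cos(28°) = 0.8829
b = 1*sin(28°) = 0.4695

1 cis(28°) = 0.8829 + 0.4695i


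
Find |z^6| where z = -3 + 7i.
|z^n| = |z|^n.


|z| = sqrt(9+49) = sqrt(58) = 7.6158
|z^6| = |z|^6 = (sqrt(58))^6 = 58^3 = 195112

|z^6| = 195112


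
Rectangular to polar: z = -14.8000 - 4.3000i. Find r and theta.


r = sqrt(219.04+18.49) = sqrt(237.53) = 15.4120
theta = atan2(-4.3, -14.8) = -163.7993 degrees

r = 15.4120, theta = -163.7993 degrees


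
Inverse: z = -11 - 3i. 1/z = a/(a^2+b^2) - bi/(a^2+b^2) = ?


|z|^2 = 121+9 = 130
1/z = (-11 + 3i)/130

1/z = -0.0846 + 0.0231i


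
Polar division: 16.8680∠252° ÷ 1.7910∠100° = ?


r = 16.8680 / 1.7910 = 9.4182
theta = 252° - 100° = 152° = 152° (mod 360)

9.4182 cis(152°)


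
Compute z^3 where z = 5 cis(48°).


r^3 = 5^3 = 125
n*theta = 3*48° = 144° = 144° (mod 360)
a = 125*cos(144°) = -101.1271
b = 125*sin(144°) = 73.4732

125 cis(144°) = -101.1271 + 73.4732i


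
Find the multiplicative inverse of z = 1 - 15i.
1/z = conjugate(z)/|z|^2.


|z|^2 = 1+225 = 226
1/z = (1 + 15i)/226

1/z = 0.0044 + 0.0664i


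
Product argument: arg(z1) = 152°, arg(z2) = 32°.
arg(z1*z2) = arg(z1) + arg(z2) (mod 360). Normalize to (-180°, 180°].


arg(z1*z2) = 152° + 32° = 184°
Normalized to (-180°, 180°]: -176°

-176°


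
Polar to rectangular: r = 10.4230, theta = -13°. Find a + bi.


a = 10.4230*cos(-13°) = 10.4230*0.97437 = 10.1559
b = 10.4230*sin(-13°) = 10.4230*(-0.22495) = -2.3447

10.1559 - 2.3447i


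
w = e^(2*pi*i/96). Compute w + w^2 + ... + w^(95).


With w = e^(2*pi*i/96), all 96 of the 96th roots of unity w^0 = 1, w, ..., w^(95) sum to 0: 1 + w + ... + w^(95) = (1 - w^96)/(1 - w) = 0 since w^96 = 1, w ≠ 1.
Removing the root 1: w + w^2 + ... + w^(95) = 0 - 1 = -1

Sum = -1


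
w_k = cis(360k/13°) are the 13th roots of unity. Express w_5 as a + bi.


Angle = 360*5/13 = 138.4615°
a = cos(138.4615°) = -0.7485
b = sin(138.4615°) = 0.6631

-0.7485 + 0.6631i


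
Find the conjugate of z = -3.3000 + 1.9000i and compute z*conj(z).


z_bar = -3.3000 - 1.9000i
z*z_bar = (-3.3)^2 + 1.9^2 = 10.89 + 3.61 = 14.5

z_bar = -3.3000 - 1.9000i, z*z_bar = 14.5


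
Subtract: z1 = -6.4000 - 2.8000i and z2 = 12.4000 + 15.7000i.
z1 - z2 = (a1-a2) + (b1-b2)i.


Real: -6.4 - 12.4 = -18.8
Imag: -2.8 - 15.7 = -18.5

-18.8000 - 18.5000i


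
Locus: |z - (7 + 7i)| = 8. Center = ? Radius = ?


|z - z0| = r is a circle with center z0 and radius r.
Center = (7, 7), radius = 8

Circle with center (7, 7) and radius 8


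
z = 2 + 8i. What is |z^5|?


|z| = sqrt(4+64) = sqrt(68) = 8.2462
|z^5| = |z|^5 = (sqrt(68))^5 = 68^2 * sqrt(68) = 4624*sqrt(68)

|z^5| = 4624*sqrt(68) ≈ 38130.4808


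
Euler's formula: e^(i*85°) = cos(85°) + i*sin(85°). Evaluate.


cos(85°) = 0.0872
sin(85°) = 0.9962

e^(i*85°) = 0.0872 + 0.9962i


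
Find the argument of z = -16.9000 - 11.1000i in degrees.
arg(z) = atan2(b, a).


Re = -16.9, Im = -11.1
arg = atan2(-11.1, -16.9) = -146.7029 degrees

arg(z) = -146.7029 degrees


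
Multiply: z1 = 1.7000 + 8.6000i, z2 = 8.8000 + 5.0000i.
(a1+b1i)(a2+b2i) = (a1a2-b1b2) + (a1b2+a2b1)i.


Real = 1.7*8.8 - 8.6*5 = 14.96 - 43 = -28.04
Imag = 1.7*5 + 8.8*8.6 = 8.5 + 75.68 = 84.18

-28.0400 + 84.1800i


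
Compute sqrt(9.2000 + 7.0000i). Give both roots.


|z| = sqrt(84.64+49) = 11.5603
sqrt((|z|+a)/2) = sqrt((11.5603+9.2)/2) = sqrt(10.3801) = 3.2218
sqrt((|z|-a)/2) = sqrt((11.5603-9.2)/2) = sqrt(1.1801) = 1.0863

±(3.2218 + 1.0863i) i.e. 3.2218 + 1.0863i and -3.2218 - 1.0863i


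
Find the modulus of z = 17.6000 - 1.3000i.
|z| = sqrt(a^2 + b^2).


|z| = sqrt(17.6^2 + (-1.3)^2) = sqrt(309.76 + 1.69) = sqrt(311.45) = 17.6479

|z| = 17.6479


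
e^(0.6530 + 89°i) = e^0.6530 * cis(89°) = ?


e^0.6530 = 1.9213
cos(89°) = 0.01745
sin(89°) = 0.99985
Real = 1.9213*0.01745 = 0.0335
Imag = 1.9213*0.99985 = 1.9210

0.0335 + 1.9210i


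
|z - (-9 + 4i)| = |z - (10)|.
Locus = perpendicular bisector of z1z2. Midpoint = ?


Equal distances means the locus is the perpendicular bisector of z1 and z2.
Midpoint = ((-9+10)/2, (4+0)/2) = (0.5000, 2.0000)

Perpendicular bisector through (0.5000, 2.0000)


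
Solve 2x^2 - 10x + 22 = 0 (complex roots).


disc = (-10)^2 - 4*2*22 = 100 - 176 = -76
sqrt(|disc|) = sqrt(76) = 8.7178
Real part = 10/(2*2) = 2.5000
Imag part = 8.7178/(2*2) = 2.1794

2.5000 ± 2.1794i


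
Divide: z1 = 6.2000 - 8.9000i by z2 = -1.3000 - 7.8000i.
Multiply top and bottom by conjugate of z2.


Conjugate of z2 = -1.3000 + 7.8000i
Numerator: (6.2000 - 8.9000i)(-1.3000 + 7.8000i) = 61.3600 + 59.9300i
Denominator: (-1.3)^2 + (-7.8)^2 = 62.53
Result = (61.3600 + 59.9300i)/62.53

0.9813 + 0.9584i


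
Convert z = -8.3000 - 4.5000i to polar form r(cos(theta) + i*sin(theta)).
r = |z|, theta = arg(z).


r = sqrt(68.89+20.25) = sqrt(89.14) = 9.4414
theta = atan2(-4.5, -8.3) = -151.5348 degrees

r = 9.4414, theta = -151.5348 degrees


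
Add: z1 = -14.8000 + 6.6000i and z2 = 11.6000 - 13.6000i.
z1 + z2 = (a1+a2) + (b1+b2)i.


Real: -14.8 + 11.6 = -3.2
Imag: 6.6 - 13.6 = -7

-3.2000 - 7.0000i


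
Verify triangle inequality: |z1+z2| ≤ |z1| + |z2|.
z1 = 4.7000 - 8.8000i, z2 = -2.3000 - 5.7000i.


|z1| = sqrt(4.7^2 + (-8.8)^2) = sqrt(99.53) = 9.9765
|z2| = sqrt((-2.3)^2 + (-5.7)^2) = sqrt(37.78) = 6.1465
z1+z2 = 2.4000 - 14.5000i
|z1+z2| = sqrt(216.01) = 14.6973
|z1|+|z2| = 9.9765 + 6.1465 = 16.1230

|z1+z2| = 14.6973 ≤ |z1|+|z2| = 16.1230 (verified)


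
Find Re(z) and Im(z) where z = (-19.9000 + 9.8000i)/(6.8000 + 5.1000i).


Multiply by conjugate: (-19.9000 + 9.8000i)(6.8000 - 5.1000i) / (6.8^2 + 5.1^2)
Numerator real = -19.9*6.8 + 9.8*5.1 = -85.34
Numerator imag = 9.8*6.8 - (-19.9)*5.1 = 168.13
Denominator = 72.25
Re(z) = -85.34/72.25 = -1.1812
Im(z) = 168.13/72.25 = 2.3271

Re(z) = -1.1812, Im(z) = 2.3271


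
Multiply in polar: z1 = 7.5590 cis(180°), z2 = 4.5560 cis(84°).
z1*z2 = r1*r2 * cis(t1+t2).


r = 7.5590 * 4.5560 = 34.4388
theta = 180° + 84° = 264° = 264° (mod 360)

34.4388 cis(264°)


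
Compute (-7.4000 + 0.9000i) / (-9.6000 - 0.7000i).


Conjugate of z2 = -9.6000 + 0.7000i
Numerator: (-7.4000 + 0.9000i)(-9.6000 + 0.7000i) = 70.4100 - 13.8200i
Denominator: (-9.6)^2 + (-0.7)^2 = 92.65
Result = (70.4100 - 13.8200i)/92.65

0.7600 - 0.1492i


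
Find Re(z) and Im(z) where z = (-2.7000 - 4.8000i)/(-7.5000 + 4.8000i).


Multiply by conjugate: (-2.7000 - 4.8000i)(-7.5000 - 4.8000i) / ((-7.5)^2 + 4.8^2)
Numerator real = -2.7*(-7.5) - (4.8)*4.8 = -2.79
Numerator imag = -4.8*(-7.5) - (-2.7)*4.8 = 48.96
Denominator = 79.29
Re(z) = -2.79/79.29 = -0.0352
Im(z) = 48.96/79.29 = 0.6175

Re(z) = -0.0352, Im(z) = 0.6175


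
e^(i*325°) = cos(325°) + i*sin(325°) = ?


cos(325°) = 0.8192
sin(325°) = -0.5736

e^(i*325°) = 0.8192 - 0.5736i


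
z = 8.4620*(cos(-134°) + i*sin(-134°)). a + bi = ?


a = 8.4620*cos(-134°) = 8.4620*(-0.69466) = -5.8782
b = 8.4620*sin(-134°) = 8.4620*(-0.71934) = -6.0871

-5.8782 - 6.0871i


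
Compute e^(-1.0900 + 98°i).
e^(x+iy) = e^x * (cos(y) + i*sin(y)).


e^-1.0900 = 0.3362
cos(98°) = -0.1392
sin(98°) = 0.9903
Real = 0.3362*(-0.1392) = -0.0468
Imag = 0.3362*0.9903 = 0.3329

-0.0468 + 0.3329i


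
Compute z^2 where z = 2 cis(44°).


r^2 = 2^2 = 4
n*theta = 2*44° = 88° = 88° (mod 360)
a = 4*cos(88°) = 0.1396
b = 4*sin(88°) = 3.9976

4 cis(88°) = 0.1396 + 3.9976i


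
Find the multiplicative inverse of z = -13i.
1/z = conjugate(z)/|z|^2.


|z|^2 = 0+169 = 169
1/z = (0 + 13i)/169

1/z = 0 + 0.0769i


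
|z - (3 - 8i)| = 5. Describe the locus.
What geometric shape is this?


|z - z0| = r is a circle with center z0 and radius r.
Center = (3, -8), radius = 5

Circle with center (3, -8) and radius 5


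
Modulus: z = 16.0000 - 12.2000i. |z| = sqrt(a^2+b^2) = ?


|z| = sqrt(16^2 + (-12.2)^2) = sqrt(256 + 148.84) = sqrt(404.84) = 20.1206

|z| = 20.1206


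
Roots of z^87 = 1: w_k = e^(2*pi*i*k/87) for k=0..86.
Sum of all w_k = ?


The sum of all 87th roots of unity is 0.
Geometric series: (1 - w^87)/(1 - w) = (1-1)/(1-w) = 0 since w^87 = 1, w ≠ 1.
Alternatively: coefficient of z^86 in z^87 - 1 is 0.

0


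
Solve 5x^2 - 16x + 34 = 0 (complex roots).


disc = (-16)^2 - 4*5*34 = 256 - 680 = -424
sqrt(|disc|) = sqrt(424) = 20.5913
Real part = 16/(2*5) = 1.6000
Imag part = 20.5913/(2*5) = 2.0591

1.6000 ± 2.0591i


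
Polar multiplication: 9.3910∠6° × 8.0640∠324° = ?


r = 9.3910 * 8.0640 = 75.7290
theta = 6° + 324° = 330° = 330° (mod 360)

75.7290 cis(330°)


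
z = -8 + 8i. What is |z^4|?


|z| = sqrt(64+64) = sqrt(128) = 11.3137
|z^4| = |z|^4 = (sqrt(128))^4 = 128^2 = 16384

|z^4| = 16384


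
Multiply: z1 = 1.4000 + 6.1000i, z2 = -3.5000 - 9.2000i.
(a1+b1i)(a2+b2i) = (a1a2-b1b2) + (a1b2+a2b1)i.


Real = 1.4*(-3.5) - 6.1*(-9.2) = -4.9 - (-56.12) = 51.22
Imag = 1.4*(-9.2) - (3.5)*6.1 = -12.88 - (21.35) = -34.23

51.2200 - 34.2300i


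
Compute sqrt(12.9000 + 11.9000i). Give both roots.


|z| = sqrt(166.41+141.61) = 17.5505
sqrt((|z|+a)/2) = sqrt((17.5505+12.9)/2) = sqrt(15.2252) = 3.9020
sqrt((|z|-a)/2) = sqrt((17.5505-12.9)/2) = sqrt(2.3252) = 1.5249

±(3.9020 + 1.5249i) i.e. 3.9020 + 1.5249i and -3.9020 - 1.5249i


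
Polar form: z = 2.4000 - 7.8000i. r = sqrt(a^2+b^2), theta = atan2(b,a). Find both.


r = sqrt(5.76+60.84) = sqrt(66.6) = 8.1609
theta = atan2(-7.8, 2.4) = -72.8973 degrees

r = 8.1609, theta = -72.8973 degrees


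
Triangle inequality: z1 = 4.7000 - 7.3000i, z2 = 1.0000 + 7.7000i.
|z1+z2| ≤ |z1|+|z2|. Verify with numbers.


|z1| = sqrt(4.7^2 + (-7.3)^2) = sqrt(75.38) = 8.6822
|z2| = sqrt(1^2 + 7.7^2) = sqrt(60.29) = 7.7647
z1+z2 = 5.7000 + 0.4000i
|z1+z2| = sqrt(32.65) = 5.7140
|z1|+|z2| = 8.6822 + 7.7647 = 16.4469

|z1+z2| = 5.7140 ≤ |z1|+|z2| = 16.4469 (verified)


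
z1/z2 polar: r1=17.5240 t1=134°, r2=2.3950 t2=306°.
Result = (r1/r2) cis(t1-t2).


r = 17.5240 / 2.3950 = 7.3169
theta = 134° - 306° = -172° = 188° (mod 360)

7.3169 cis(188°)


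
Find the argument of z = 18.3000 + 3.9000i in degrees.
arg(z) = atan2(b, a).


Re = 18.3, Im = 3.9
arg = atan2(3.9, 18.3) = 12.0306 degrees

arg(z) = 12.0306 degrees


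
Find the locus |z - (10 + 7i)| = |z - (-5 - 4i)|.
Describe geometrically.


Equal distances means the locus is the perpendicular bisector of z1 and z2.
Midpoint = ((10+(-5))/2, (7+(-4))/2) = (2.5000, 1.5000)

Perpendicular bisector through (2.5000, 1.5000)


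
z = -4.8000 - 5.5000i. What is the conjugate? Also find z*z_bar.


z_bar = -4.8000 + 5.5000i
z*z_bar = (-4.8)^2 + (-5.5)^2 = 23.04 + 30.25 = 53.29

z_bar = -4.8000 + 5.5000i, z*z_bar = 53.29


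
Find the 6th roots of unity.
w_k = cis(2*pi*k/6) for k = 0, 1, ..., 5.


The 6th roots of unity are cis(360k/6°) for k=0..5
Angle step = 360/6 = 60°
Primitive root: cis(60°)
Primitive root = 0.5000 + 0.8660i

6 roots at angles: 0°, 60°, 120°, 180°, 240°, 300°


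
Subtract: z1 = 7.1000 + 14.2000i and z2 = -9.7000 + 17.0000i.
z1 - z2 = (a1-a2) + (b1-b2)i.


Real: 7.1 + 9.7 = 16.8
Imag: 14.2 - 17 = -2.8

16.8000 - 2.8000i


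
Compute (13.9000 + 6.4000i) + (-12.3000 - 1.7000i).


Real: 13.9 - 12.3 = 1.6
Imag: 6.4 - 1.7 = 4.7

1.6000 + 4.7000i


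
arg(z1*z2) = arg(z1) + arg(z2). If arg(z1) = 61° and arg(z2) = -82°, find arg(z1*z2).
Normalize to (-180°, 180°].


arg(z1*z2) = 61° - 82° = -21°
Normalized to (-180°, 180°]: -21°

-21°


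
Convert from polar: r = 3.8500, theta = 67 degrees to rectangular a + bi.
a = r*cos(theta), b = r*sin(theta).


a = 3.8500*cos(67°) = 3.8500*0.39073 = 1.5043
b = 3.8500*sin(67°) = 3.8500*0.9205 = 3.5439

1.5043 + 3.5439i


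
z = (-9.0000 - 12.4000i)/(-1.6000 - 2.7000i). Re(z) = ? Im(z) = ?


Multiply by conjugate: (-9.0000 - 12.4000i)(-1.6000 + 2.7000i) / ((-1.6)^2 + (-2.7)^2)
Numerator real = -9*(-1.6) - (12.4)*(-2.7) = 47.88
Numerator imag = -12.4*(-1.6) - (-9)*(-2.7) = -4.46
Denominator = 9.85
Re(z) = 47.88/9.85 = 4.8609
Im(z) = -4.46/9.85 = -0.4528

Re(z) = 4.8609, Im(z) = -0.4528


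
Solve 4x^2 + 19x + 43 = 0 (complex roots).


disc = 19^2 - 4*4*43 = 361 - 688 = -327
sqrt(|disc|) = sqrt(327) = 18.0831
Real part = -19/(2*4) = -2.3750
Imag part = 18.0831/(2*4) = 2.2604

-2.3750 ± 2.2604i


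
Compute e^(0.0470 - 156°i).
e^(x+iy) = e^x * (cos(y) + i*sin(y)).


e^0.0470 = 1.0481
cos(-156°) = -0.91355
sin(-156°) = -0.4067
Real = 1.0481*(-0.91355) = -0.9575
Imag = 1.0481*(-0.4067) = -0.4263

-0.9575 - 0.4263i


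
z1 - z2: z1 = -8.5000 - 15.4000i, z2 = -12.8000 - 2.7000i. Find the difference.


Real: -8.5 + 12.8 = 4.3
Imag: -15.4 + 2.7 = -12.7

4.3000 - 12.7000i


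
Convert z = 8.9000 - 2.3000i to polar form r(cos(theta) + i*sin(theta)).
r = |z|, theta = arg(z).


r = sqrt(79.21+5.29) = sqrt(84.5) = 9.1924
theta = atan2(-2.3, 8.9) = -14.4898 degrees

r = 9.1924, theta = -14.4898 degrees


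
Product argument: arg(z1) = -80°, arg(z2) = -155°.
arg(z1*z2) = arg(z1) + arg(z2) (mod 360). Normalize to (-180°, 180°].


arg(z1*z2) = -80° - 155° = -235°
Normalized to (-180°, 180°]: 125°

125°


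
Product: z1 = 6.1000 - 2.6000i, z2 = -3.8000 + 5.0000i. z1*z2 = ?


Real = 6.1*(-3.8) - (-2.6)*5 = -23.18 - (-13) = -10.18
Imag = 6.1*5 - (3.8)*(-2.6) = 30.5 + 9.88 = 40.38

-10.1800 + 40.3800i


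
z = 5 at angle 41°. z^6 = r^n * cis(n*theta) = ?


r^6 = 5^6 = 15625
n*theta = 6*41° = 246° = 246° (mod 360)
a = 15625*cos(246°) = -6355.2600
b = 15625*sin(246°) = -14274.1478

15625 cis(246°) = -6355.2600 - 14274.1478i


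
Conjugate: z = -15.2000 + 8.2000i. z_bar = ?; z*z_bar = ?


z_bar = -15.2000 - 8.2000i
z*z_bar = (-15.2)^2 + 8.2^2 = 231.04 + 67.24 = 298.28

z_bar = -15.2000 - 8.2000i, z*z_bar = 298.28


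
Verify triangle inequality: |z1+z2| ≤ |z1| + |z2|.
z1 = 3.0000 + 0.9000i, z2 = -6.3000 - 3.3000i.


|z1| = sqrt(3^2 + 0.9^2) = sqrt(9.81) = 3.1321
|z2| = sqrt((-6.3)^2 + (-3.3)^2) = sqrt(50.58) = 7.1120
z1+z2 = -3.3000 - 2.4000i
|z1+z2| = sqrt(16.65) = 4.0804
|z1|+|z2| = 3.1321 + 7.1120 = 10.2441

|z1+z2| = 4.0804 ≤ |z1|+|z2| = 10.2441 (verified)


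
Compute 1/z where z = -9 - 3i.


|z|^2 = 81+9 = 90
1/z = (-9 + 3i)/90

1/z = -0.1000 + 0.0333i
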